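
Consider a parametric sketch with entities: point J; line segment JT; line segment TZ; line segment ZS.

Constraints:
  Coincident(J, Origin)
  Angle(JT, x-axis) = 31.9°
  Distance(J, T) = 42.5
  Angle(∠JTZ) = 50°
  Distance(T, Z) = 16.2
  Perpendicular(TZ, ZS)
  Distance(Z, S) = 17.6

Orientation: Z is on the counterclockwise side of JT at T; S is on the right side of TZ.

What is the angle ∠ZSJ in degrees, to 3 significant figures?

12.5°

J is at the origin; JT runs at 31.9° with length 42.5, so T = 42.5·(cos 31.9°, sin 31.9°) = (36.1, 22.5). ∠JTZ = 50.0°, so TZ runs at 31.9° + (180° − 50.0°) = 162° from the x-axis; with |TZ| = 16.2, Z = T + 16.2·(cos 162°, sin 162°) = (20.7, 27.5). TZ is perpendicular to ZS; with |ZS| = 17.6 on the right of TZ, S = Z + 17.6·(0.311, 0.951) = (26.2, 44.2). Then cos ∠ZSJ = SZ·SJ / (|SZ||SJ|), giving 12.5°.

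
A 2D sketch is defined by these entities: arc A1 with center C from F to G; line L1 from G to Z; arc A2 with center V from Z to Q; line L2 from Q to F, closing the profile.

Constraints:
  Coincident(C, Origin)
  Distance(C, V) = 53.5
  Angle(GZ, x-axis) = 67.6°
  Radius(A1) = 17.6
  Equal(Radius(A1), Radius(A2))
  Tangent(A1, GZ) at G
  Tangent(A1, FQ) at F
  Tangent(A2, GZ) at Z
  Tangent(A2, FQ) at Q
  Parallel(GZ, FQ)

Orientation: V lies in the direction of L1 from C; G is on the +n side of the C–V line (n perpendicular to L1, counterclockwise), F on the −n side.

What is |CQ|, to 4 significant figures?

56.32

Tangency of A1 to both parallel lines with radius 17.6 puts G and F at C ± 17.6·n: G = (-16.27, 6.707), F = (16.27, -6.707). Equal radii place Z and Q the same way about V: Z = V + 17.6·n = (4.115, 56.17), Q = V − 17.6·n = (36.66, 42.76). Then |CQ| = |Q − C| = 56.32.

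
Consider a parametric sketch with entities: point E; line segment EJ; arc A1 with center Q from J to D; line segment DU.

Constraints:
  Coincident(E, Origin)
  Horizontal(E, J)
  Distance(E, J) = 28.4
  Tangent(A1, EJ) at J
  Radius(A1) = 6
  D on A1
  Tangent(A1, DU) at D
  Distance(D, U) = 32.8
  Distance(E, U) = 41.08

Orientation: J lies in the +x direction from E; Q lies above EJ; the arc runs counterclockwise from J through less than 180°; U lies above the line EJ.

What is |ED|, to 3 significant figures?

34.8

E is at the origin; E and J share the same y with |EJ| = 28.4 and J on the +x side, so J = (28.4, 0.00). The tangent condition forces QJ to be normal to EJ, so Q = J + (0, 6) = (28.4, 6.00). Since QD ⟂ DU (tangency), |QU| = √(6.0² + 32.8²) = 33.3 regardless of where D sits on A1. So U lies on both circle(E, 41.08) and circle(Q, 33.3); the above-EJ intersection is U = (17.1, 37.4). D is the foot of the tangent from U: D = (33.6, 9.02).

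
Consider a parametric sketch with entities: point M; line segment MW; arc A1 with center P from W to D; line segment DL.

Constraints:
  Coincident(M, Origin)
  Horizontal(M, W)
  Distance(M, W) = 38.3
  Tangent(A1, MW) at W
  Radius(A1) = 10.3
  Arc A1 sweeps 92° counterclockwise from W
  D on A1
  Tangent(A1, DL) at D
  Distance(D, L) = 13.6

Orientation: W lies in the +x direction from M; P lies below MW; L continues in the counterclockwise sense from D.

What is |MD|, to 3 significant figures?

30.0

M is at the origin; M and W share the same y with |MW| = 38.3 and W on the +x side, so W = (38.3, 0.00). Tangency of A1 to MW means the radius PW is perpendicular to MW, so P = W + (0, -10.3) = (38.3, -10.3). On A1, W sits at bearing 90° from P; a 92° counterclockwise sweep puts D at bearing 182°, so D = P + 10.3·(cos 182°, sin 182°) = (28.0, -10.7). Then |MD| = |D − M| = 30.0.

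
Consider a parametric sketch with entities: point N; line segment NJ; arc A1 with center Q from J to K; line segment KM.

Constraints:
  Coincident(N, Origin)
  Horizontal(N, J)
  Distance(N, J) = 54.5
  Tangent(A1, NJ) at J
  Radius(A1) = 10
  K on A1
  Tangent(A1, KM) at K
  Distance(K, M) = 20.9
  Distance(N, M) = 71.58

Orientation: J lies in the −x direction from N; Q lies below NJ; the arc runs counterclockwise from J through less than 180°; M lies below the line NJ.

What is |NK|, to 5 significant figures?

65.264

Checks: |QK| = 10.00 ✓; ∠(QK, KM) = 90.00° ✓; |KM| = 20.90 ✓; |NM| = 71.58 ✓.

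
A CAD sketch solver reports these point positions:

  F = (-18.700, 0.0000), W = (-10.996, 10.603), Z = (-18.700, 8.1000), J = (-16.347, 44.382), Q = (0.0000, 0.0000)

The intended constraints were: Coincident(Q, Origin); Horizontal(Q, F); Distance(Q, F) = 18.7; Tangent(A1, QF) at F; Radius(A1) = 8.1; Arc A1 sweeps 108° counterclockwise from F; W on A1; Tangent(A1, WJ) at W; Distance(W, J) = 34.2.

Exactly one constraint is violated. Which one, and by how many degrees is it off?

Tangent(A1, WJ) at W — off by 9.00°.

Q = (0.00, 0.00) ✓; Q.y = 0.00, F.y = 0.00 ✓; |QF| = 18.70 ✓; ∠(ZF, FQ) = 90.00° ✓; |ZF| = 8.100 ✓; bearing(Z→W) − bearing(Z→F) = 108.0° ✓; |ZW| = 8.100 ✓; ∠(ZW, WJ) = 99.00° ✗; |WJ| = 34.20 ✓.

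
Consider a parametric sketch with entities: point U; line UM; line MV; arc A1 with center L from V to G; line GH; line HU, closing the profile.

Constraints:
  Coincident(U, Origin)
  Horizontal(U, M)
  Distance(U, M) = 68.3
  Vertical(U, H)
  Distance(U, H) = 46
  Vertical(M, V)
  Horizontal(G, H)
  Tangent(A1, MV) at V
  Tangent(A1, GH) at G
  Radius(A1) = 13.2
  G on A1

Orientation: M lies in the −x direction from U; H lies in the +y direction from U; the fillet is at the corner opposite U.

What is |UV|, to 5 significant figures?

75.768

U is at the origin; UM is horizontal with |UM| = 68.3 and M on the −x side, so M = (-68.300, 0.0000). U and H share the same x with |UH| = 46.0 and H on the +y side, so H = (0.0000, 46.000). The virtual corner opposite U is at (-68.300, 46.000). Since A1 is tangent to MV there, LV ⟂ MV and since A1 is tangent to GH there, LG ⟂ GH, with radius 13.2, so the center L sits 13.2 in from both sides at L = (-55.100, 32.800). That places the tangent points at V = (-68.300, 32.800) on MV and G = (-55.100, 46.000) on GH. Then |UV| = |V − U| = 75.768.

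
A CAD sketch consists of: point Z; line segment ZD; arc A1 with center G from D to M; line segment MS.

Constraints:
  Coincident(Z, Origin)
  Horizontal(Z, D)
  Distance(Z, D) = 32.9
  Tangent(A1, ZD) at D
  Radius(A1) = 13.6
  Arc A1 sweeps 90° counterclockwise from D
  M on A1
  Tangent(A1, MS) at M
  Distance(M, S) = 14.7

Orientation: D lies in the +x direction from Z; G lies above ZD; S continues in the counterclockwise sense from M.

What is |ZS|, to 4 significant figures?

54.43

Z is at the origin; Z and D share the same y with |ZD| = 32.9 and D on the +x side, so D = (32.90, 0.000). Tangency of A1 to ZD means the radius GD is perpendicular to ZD, so G = D + (0, 13.6) = (32.90, 13.60). On A1, D sits at bearing -90° from G; a 90° counterclockwise sweep puts M at bearing 0°, so M = G + 13.6·(cos 0°, sin 0°) = (46.50, 13.60). Tangency of A1 to MS means the radius GM is perpendicular to MS, so MS runs along (−sin 0°, cos 0°); with |MS| = 14.7, S = (46.50, 28.30). Then |ZS| = |S − Z| = 54.43.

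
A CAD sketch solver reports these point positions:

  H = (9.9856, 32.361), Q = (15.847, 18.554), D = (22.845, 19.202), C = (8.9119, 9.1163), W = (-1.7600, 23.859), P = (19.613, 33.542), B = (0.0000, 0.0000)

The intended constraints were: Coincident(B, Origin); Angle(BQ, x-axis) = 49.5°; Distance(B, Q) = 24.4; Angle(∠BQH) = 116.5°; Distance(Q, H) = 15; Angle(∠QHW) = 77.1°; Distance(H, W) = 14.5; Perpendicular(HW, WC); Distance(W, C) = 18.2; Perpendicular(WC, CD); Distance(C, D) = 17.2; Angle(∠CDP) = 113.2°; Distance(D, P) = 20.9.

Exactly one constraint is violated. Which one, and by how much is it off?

Distance(D, P) = 20.9 — off by 6.20.

B = (0.00, 0.00) ✓; BQ at 49.50° ✓; |BQ| = 24.40 ✓; ∠BQH = 116.5° ✓; |QH| = 15.00 ✓; ∠QHW = 77.10° ✓; |HW| = 14.50 ✓; ∠(HW, WC) = 90.00° ✓; |WC| = 18.20 ✓; ∠(WC, CD) = 90.00° ✓; |CD| = 17.20 ✓; ∠CDP = 113.2° ✓; |DP| = 14.70 ✗.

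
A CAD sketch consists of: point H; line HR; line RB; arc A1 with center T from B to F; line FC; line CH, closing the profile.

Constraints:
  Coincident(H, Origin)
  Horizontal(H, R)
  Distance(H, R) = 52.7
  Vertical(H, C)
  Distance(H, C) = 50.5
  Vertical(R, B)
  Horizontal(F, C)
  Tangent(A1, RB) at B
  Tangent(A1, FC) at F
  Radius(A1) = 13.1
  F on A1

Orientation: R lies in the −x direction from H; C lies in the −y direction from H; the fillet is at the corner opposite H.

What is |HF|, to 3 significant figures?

64.2

H is at the origin; H and R share the same y with |HR| = 52.7 and R on the −x side, so R = (-52.7, 0.00). H and C share the same x with |HC| = 50.5 and C on the −y side, so C = (0.00, -50.5). The virtual corner opposite H is at (-52.7, -50.5). Since A1 is tangent to RB there, TB ⟂ RB and tangency of A1 to FC means the radius TF is perpendicular to FC, with radius 13.1, so the center T sits 13.1 in from both sides at T = (-39.6, -37.4). That places the tangent points at B = (-52.7, -37.4) on RB and F = (-39.6, -50.5) on FC. Then |HF| = |F − H| = 64.2.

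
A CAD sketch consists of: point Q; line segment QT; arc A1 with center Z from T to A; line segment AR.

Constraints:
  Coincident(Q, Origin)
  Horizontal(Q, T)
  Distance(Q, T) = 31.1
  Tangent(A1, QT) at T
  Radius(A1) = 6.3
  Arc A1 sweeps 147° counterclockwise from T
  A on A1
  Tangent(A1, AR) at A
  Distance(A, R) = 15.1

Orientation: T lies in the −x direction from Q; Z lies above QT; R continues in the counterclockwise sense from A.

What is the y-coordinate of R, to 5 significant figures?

19.808

Q is at the origin; Q and T share the same y with |QT| = 31.1 and T on the −x side, so T = (-31.100, 0.0000). Since A1 is tangent to QT there, ZT ⟂ QT, so Z = T + (0, 6.3) = (-31.100, 6.3000). On A1, T sits at bearing -90° from Z; a 147° counterclockwise sweep puts A at bearing 57°, so A = Z + 6.3·(cos 57°, sin 57°) = (-27.669, 11.584). Since A1 is tangent to AR there, ZA ⟂ AR, so AR runs along (−sin 57°, cos 57°); with |AR| = 15.1, R = (-40.333, 19.808). So R.y = 19.808.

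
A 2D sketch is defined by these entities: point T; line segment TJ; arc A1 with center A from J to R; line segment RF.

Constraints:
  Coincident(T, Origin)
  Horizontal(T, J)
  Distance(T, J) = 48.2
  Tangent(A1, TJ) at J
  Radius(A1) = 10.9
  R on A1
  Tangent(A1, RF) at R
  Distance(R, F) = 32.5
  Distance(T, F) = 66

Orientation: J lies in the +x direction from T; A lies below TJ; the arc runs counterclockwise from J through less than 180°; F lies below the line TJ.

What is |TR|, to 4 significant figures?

40.48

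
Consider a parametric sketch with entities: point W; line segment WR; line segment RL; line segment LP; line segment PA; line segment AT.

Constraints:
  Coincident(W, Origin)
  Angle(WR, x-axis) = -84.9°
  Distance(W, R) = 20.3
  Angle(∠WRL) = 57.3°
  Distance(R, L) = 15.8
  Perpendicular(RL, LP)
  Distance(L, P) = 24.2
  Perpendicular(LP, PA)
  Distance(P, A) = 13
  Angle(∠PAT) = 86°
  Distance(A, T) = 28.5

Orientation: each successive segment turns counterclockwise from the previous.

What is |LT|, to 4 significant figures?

11.80

W is at the origin; WR runs at -84.9° with length 20.3, so R = (1.805, -20.22). ∠WRL = 57.3° gives RL at 37.80° from the x-axis; with |RL| = 15.8, L = (14.29, -10.54). The perpendicularity gives LP at right angles to RL, so LP runs at 127.8°; with |LP| = 24.2, P = (-0.5433, 8.586). The perpendicularity gives PA at right angles to LP, so PA runs at -142.2°; with |PA| = 13.0, A = (-10.82, 0.6183). ∠PAT = 86.0° gives AT at -48.20° from the x-axis; with |AT| = 28.5, T = (8.181, -20.63). Then |LT| = |T − L| = 11.80.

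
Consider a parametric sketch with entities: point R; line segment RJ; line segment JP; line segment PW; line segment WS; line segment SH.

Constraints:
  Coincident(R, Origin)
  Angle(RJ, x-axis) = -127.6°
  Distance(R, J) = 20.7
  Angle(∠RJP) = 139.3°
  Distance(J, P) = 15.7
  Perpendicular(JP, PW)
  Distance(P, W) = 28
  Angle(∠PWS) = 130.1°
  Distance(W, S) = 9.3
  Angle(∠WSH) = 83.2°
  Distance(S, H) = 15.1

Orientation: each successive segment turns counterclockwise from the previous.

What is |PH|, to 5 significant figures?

26.343

R is at the origin; RJ runs at -127.6° with length 20.7, so J = (-12.630, -16.400). ∠RJP = 139.3° gives JP at -86.900° from the x-axis; with |JP| = 15.7, P = (-11.781, -32.077). JP ⟂ PW, so PW runs at 3.1000°; with |PW| = 28.0, W = (16.178, -30.563). ∠PWS = 130.1° gives WS at 53.000° from the x-axis; with |WS| = 9.3, S = (21.775, -23.136). ∠WSH = 83.2° gives SH at 149.80° from the x-axis; with |SH| = 15.1, H = (8.7244, -15.540). Then |PH| = |H − P| = 26.343.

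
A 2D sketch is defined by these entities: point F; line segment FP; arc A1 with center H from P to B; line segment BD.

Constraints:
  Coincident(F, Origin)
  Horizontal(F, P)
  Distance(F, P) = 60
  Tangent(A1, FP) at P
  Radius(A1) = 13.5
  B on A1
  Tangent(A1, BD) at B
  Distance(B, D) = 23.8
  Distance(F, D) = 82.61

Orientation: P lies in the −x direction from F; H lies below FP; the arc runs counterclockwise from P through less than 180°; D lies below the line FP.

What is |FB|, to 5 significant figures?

74.698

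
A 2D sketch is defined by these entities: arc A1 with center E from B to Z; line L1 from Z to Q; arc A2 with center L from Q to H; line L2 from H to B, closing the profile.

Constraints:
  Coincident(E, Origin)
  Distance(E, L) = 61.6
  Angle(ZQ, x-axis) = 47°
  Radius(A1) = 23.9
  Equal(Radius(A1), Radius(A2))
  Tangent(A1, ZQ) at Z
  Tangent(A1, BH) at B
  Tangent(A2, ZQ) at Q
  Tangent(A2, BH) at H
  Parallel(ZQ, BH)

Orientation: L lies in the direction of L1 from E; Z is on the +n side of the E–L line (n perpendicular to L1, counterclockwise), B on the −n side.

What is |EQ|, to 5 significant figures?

66.074

The slot axis is L1's direction at 47.0°, so u = (cos 47.0°, sin 47.0°) = (0.68200, 0.73135) and n = (−sin 47.0°, cos 47.0°) = (-0.73135, 0.68200). E is at the origin and L lies 61.6 along u from E, so L = 61.6·u = (42.011, 45.051). Tangency of A1 to both parallel lines with radius 23.9 puts Z and B at E ± 23.9·n: Z = (-17.479, 16.300), B = (17.479, -16.300). Equal radii place Q and H the same way about L: Q = L + 23.9·n = (24.532, 61.351), H = L − 23.9·n = (59.490, 28.752). Then |EQ| = |Q − E| = 66.074.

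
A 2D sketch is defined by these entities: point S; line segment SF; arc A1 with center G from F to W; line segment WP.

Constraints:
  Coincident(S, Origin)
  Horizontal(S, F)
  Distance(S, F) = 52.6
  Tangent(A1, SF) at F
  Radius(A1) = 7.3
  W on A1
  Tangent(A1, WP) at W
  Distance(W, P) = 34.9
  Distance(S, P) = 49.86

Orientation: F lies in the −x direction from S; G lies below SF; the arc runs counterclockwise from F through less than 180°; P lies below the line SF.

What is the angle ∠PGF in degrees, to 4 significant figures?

147.0°

S is at the origin; SF is horizontal with |SF| = 52.6 and F on the −x side, so F = (-52.60, 0.000). Since A1 is tangent to SF there, GF ⟂ SF, so G = F + (0, -7.3) = (-52.60, -7.300). Since GW ⟂ WP (tangency), |GP| = √(7.3² + 34.9²) = 35.66 regardless of where W sits on A1. So P lies on both circle(S, 49.86) and circle(G, 35.66); the below-SF intersection is P = (-33.19, -37.21). W is the foot of the tangent from P: W = (-57.78, -12.44).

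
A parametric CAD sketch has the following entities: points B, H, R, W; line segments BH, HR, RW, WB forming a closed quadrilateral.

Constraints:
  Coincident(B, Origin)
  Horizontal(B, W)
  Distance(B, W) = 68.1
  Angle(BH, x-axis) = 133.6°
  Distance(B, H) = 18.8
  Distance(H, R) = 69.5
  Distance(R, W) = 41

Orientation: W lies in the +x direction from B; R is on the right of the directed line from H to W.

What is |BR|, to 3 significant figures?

50.9

B is at the origin; B and W share the same y with |BW| = 68.1 and W in +x, so W = (68.1, 0). BH runs at 133.6° with |BH| = 18.8, so H = (-13.0, 13.6). R is determined by |HR| = 69.5 and |RW| = 41.0 together: it lies at the intersection of circle(H, 69.5) and circle(W, 41.0). With |HW| = 82.2, the foot of the radical line on HW is 60.3 from H and the perpendicular offset is √(69.5² − 60.3²) = 34.6. Taking the right-of-HW solution: R = (40.7, -30.5).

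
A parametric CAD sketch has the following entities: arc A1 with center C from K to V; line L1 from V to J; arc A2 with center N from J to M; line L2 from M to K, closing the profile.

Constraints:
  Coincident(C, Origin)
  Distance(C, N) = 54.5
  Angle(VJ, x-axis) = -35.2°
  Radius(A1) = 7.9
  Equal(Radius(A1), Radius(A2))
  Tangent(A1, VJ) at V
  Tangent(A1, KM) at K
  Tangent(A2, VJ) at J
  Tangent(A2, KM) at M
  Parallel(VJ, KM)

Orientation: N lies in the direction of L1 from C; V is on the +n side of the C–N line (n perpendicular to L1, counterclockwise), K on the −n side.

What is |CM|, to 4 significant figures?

55.07

Tangency of A1 to both parallel lines with radius 7.9 puts V and K at C ± 7.9·n: V = (4.554, 6.455), K = (-4.554, -6.455). Equal radii place J and M the same way about N: J = N + 7.9·n = (49.09, -24.96), M = N − 7.9·n = (39.98, -37.87). Then |CM| = |M − C| = 55.07.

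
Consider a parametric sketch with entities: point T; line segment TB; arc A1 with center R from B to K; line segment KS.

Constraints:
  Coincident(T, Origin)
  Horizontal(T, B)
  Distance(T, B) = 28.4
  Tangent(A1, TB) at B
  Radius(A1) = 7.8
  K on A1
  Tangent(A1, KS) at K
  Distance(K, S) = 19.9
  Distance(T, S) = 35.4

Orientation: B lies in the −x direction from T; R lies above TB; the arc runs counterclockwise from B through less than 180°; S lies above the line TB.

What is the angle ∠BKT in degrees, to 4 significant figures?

111.9°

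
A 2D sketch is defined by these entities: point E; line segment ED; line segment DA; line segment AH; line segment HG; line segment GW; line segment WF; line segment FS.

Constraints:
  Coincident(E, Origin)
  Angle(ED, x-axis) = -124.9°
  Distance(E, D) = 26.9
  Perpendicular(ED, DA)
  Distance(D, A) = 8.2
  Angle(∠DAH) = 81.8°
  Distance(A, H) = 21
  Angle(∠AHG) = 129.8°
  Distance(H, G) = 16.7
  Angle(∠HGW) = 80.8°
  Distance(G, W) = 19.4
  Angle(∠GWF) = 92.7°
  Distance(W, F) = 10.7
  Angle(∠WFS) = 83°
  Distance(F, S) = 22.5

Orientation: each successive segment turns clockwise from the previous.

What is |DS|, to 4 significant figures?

28.45

E is at the origin; ED runs at -124.9° with length 26.9, so D = (-15.39, -22.06). ED is perpendicular to DA, so DA runs at 145.1°; with |DA| = 8.2, A = (-22.12, -17.37). ∠DAH = 81.8° gives AH at 46.90° from the x-axis; with |AH| = 21.0, H = (-7.767, -2.037). ∠AHG = 129.8° gives HG at -3.300° from the x-axis; with |HG| = 16.7, G = (8.905, -2.998). ∠HGW = 80.8° gives GW at -102.5° from the x-axis; with |GW| = 19.4, W = (4.706, -21.94). ∠GWF = 92.7° gives WF at 170.2° from the x-axis; with |WF| = 10.7, F = (-5.838, -20.12). ∠WFS = 83.0° gives FS at 73.20° from the x-axis; with |FS| = 22.5, S = (0.6655, 1.422). Then |DS| = |S − D| = 28.45.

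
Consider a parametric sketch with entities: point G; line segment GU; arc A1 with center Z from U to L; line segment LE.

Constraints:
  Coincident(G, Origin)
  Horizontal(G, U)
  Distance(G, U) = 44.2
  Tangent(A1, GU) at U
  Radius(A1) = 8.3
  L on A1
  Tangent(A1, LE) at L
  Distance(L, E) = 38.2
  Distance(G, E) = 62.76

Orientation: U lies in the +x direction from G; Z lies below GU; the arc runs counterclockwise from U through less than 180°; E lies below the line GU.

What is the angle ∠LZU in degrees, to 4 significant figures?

97.96°

Checks: |ZL| = 8.300 ✓; ∠(ZL, LE) = 90.00° ✓; |LE| = 38.20 ✓; |GE| = 62.76 ✓.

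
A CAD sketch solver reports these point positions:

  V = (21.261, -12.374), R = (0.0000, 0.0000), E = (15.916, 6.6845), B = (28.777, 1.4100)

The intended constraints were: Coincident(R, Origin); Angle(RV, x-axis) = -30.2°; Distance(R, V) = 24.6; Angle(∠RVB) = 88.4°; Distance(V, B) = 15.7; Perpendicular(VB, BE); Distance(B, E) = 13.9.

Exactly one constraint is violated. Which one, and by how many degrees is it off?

Perpendicular(VB, BE) — off by 6.30°.

R = (0.00, 0.00) ✓; RV at -30.20° ✓; |RV| = 24.60 ✓; ∠RVB = 88.40° ✓; |VB| = 15.70 ✓; ∠(VB, BE) = 96.30° ✗; |BE| = 13.90 ✓.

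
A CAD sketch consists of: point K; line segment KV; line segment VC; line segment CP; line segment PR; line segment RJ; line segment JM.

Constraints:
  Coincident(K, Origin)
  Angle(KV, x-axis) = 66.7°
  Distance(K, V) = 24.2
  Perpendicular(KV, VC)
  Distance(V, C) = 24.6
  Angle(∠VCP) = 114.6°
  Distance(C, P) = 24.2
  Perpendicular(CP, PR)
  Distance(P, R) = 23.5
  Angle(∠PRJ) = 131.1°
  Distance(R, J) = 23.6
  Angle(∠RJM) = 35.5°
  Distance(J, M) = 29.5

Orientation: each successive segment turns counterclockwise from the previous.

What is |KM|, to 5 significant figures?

22.174

K is at the origin; KV runs at 66.7° with length 24.2, so V = (9.5722, 22.226). The perpendicularity gives VC at right angles to KV, so VC runs at 156.70°; with |VC| = 24.6, C = (-13.022, 31.957). ∠VCP = 114.6° gives CP at -137.90° from the x-axis; with |CP| = 24.2, P = (-30.977, 15.732). The perpendicularity gives PR at right angles to CP, so PR runs at -47.900°; with |PR| = 23.5, R = (-15.222, -1.7039). ∠PRJ = 131.1° gives RJ at 1.0000° from the x-axis; with |RJ| = 23.6, J = (8.3740, -1.2921). ∠RJM = 35.5° gives JM at 145.50° from the x-axis; with |JM| = 29.5, M = (-15.938, 15.417). Then |KM| = |M − K| = 22.174.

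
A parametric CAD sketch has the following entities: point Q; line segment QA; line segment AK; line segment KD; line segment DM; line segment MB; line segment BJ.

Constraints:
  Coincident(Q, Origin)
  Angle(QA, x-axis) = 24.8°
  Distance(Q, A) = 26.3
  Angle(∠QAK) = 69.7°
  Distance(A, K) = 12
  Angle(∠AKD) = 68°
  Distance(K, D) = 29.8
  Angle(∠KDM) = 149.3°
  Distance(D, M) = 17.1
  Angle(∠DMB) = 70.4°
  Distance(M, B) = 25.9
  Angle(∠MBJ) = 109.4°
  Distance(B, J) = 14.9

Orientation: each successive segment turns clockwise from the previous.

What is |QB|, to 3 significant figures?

31.9

Q is at the origin; QA runs at 24.8° with length 26.3, so A = (23.9, 11.0). ∠QAK = 69.7° gives AK at -85.5° from the x-axis; with |AK| = 12.0, K = (24.8, -0.931). ∠AKD = 68.0° gives KD at 162° from the x-axis; with |KD| = 29.8, D = (-3.60, 8.03). ∠KDM = 149.3° gives DM at 132° from the x-axis; with |DM| = 17.1, M = (-15.0, 20.8). ∠DMB = 70.4° gives MB at 22.2° from the x-axis; with |MB| = 25.9, B = (8.98, 30.6). Then |QB| = |B − Q| = 31.9.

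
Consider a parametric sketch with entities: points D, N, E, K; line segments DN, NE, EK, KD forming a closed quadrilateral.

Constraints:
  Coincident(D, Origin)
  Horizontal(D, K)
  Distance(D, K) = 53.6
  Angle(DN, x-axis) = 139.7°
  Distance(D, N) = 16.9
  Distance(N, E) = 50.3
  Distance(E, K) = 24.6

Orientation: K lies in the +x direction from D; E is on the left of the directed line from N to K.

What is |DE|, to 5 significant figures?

41.087

Checks: |NE| = 50.30 ✓; |EK| = 24.60 ✓.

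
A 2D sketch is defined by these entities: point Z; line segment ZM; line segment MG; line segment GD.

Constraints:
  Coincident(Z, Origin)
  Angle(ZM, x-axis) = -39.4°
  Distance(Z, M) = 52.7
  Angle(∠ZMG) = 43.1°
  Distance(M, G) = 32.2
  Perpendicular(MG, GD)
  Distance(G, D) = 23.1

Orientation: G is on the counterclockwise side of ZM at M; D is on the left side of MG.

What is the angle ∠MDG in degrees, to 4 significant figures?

54.34°

∠ZMG = 43.1°, so MG runs at -39.4° + (180° − 43.1°) = 97.50° from the x-axis; with |MG| = 32.2, G = M + 32.2·(cos 97.50°, sin 97.50°) = (36.52, -1.526). The perpendicularity gives GD at right angles to MG; with |GD| = 23.1 on the left of MG, D = G + 23.1·(-0.9914, -0.1305) = (13.62, -4.541). Then cos ∠MDG = DM·DG / (|DM||DG|), giving 54.34°.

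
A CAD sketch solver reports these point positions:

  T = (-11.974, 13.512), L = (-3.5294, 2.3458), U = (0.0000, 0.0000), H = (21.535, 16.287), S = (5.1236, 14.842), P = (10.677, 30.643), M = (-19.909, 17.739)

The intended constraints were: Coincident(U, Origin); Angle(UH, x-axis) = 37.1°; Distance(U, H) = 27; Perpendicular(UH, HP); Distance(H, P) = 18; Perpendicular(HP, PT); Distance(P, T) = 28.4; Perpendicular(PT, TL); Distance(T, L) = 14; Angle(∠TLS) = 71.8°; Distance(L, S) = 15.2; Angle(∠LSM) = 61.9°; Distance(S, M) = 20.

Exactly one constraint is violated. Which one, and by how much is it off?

Distance(S, M) = 20 — off by 5.20.

U = (0.00, 0.00) ✓; UH at 37.10° ✓; |UH| = 27.00 ✓; ∠(UH, HP) = 90.00° ✓; |HP| = 18.00 ✓; ∠(HP, PT) = 90.00° ✓; |PT| = 28.40 ✓; ∠(PT, TL) = 90.00° ✓; |TL| = 14.00 ✓; ∠TLS = 71.80° ✓; |LS| = 15.20 ✓; ∠LSM = 61.90° ✓; |SM| = 25.20 ✗.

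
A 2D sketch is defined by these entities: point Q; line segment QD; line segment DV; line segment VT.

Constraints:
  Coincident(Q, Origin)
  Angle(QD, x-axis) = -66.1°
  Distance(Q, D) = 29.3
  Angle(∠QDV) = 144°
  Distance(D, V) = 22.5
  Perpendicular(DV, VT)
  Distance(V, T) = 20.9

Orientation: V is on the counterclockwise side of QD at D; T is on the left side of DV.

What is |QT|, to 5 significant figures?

46.350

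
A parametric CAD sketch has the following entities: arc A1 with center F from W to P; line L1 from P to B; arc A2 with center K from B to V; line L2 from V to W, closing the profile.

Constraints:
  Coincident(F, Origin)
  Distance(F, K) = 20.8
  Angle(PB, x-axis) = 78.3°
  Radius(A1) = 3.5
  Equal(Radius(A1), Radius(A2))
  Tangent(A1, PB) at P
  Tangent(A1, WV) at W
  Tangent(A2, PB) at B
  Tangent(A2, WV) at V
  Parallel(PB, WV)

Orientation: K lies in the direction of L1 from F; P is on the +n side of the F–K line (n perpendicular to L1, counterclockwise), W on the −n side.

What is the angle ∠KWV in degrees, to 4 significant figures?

9.552°

The slot axis is L1's direction at 78.3°, so u = (cos 78.3°, sin 78.3°) = (0.2028, 0.9792) and n = (−sin 78.3°, cos 78.3°) = (-0.9792, 0.2028). F is at the origin and K lies 20.8 along u from F, so K = 20.8·u = (4.218, 20.37). Tangency of A1 to both parallel lines with radius 3.5 puts P and W at F ± 3.5·n: P = (-3.427, 0.7098), W = (3.427, -0.7098). Equal radii place B and V the same way about K: B = K + 3.5·n = (0.7907, 21.08), V = K − 3.5·n = (7.645, 19.66). Then cos ∠KWV = WK·WV / (|WK||WV|), giving 9.552°.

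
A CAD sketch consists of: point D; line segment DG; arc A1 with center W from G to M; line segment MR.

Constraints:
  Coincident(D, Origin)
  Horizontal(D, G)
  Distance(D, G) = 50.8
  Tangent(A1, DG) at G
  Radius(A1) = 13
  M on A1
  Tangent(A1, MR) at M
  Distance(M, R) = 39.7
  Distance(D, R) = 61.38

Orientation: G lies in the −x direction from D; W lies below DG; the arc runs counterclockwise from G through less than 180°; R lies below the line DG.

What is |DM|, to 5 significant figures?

64.233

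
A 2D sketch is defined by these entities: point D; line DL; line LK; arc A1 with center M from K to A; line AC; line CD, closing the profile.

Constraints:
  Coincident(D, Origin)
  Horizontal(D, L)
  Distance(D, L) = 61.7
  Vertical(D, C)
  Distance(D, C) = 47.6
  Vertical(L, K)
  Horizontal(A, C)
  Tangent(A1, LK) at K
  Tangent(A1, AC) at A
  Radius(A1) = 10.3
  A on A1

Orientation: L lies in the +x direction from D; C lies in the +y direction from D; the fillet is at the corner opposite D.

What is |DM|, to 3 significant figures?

63.5

D is at the origin; D and L share the same y with |DL| = 61.7 and L on the +x side, so L = (61.7, 0.00). DC is vertical with |DC| = 47.6 and C on the +y side, so C = (0.00, 47.6). The virtual corner opposite D is at (61.7, 47.6). Tangency of A1 to LK means the radius MK is perpendicular to LK and A1 meets AC tangentially, so MA is at right angles to AC, with radius 10.3, so the center M sits 10.3 in from both sides at M = (51.4, 37.3). Then |DM| = |M − D| = 63.5.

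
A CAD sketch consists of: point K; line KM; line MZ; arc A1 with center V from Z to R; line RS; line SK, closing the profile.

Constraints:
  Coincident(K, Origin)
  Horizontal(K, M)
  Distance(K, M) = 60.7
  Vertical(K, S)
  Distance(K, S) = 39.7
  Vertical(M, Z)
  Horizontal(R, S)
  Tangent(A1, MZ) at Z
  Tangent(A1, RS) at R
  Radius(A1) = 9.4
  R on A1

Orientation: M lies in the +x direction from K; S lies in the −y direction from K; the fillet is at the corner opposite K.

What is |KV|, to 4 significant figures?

59.58

K is at the origin; KM is horizontal with |KM| = 60.7 and M on the +x side, so M = (60.70, 0.000). K and S share the same x with |KS| = 39.7 and S on the −y side, so S = (0.000, -39.70). The virtual corner opposite K is at (60.70, -39.70). A1 meets MZ tangentially, so VZ is at right angles to MZ and the tangent condition forces VR to be normal to RS, with radius 9.4, so the center V sits 9.4 in from both sides at V = (51.30, -30.30). Then |KV| = |V − K| = 59.58.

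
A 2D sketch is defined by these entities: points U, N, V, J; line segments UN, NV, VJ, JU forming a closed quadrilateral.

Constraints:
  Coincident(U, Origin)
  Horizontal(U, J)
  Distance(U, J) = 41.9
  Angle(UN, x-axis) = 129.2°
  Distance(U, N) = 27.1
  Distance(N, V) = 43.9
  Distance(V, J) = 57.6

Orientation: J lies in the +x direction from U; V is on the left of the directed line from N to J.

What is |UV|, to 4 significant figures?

53.09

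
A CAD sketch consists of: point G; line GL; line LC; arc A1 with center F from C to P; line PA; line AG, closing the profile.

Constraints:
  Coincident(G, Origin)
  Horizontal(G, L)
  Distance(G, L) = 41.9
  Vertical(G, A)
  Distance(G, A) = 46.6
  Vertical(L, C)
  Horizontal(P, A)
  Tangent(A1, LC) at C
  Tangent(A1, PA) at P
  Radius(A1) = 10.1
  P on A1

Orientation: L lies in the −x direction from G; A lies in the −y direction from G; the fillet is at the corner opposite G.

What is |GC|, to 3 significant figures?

55.6

G is at the origin; G and L share the same y with |GL| = 41.9 and L on the −x side, so L = (-41.9, 0.00). GA is vertical with |GA| = 46.6 and A on the −y side, so A = (0.00, -46.6). The virtual corner opposite G is at (-41.9, -46.6). Tangency of A1 to LC means the radius FC is perpendicular to LC and tangency of A1 to PA means the radius FP is perpendicular to PA, with radius 10.1, so the center F sits 10.1 in from both sides at F = (-31.8, -36.5). That places the tangent points at C = (-41.9, -36.5) on LC and P = (-31.8, -46.6) on PA. Then |GC| = |C − G| = 55.6.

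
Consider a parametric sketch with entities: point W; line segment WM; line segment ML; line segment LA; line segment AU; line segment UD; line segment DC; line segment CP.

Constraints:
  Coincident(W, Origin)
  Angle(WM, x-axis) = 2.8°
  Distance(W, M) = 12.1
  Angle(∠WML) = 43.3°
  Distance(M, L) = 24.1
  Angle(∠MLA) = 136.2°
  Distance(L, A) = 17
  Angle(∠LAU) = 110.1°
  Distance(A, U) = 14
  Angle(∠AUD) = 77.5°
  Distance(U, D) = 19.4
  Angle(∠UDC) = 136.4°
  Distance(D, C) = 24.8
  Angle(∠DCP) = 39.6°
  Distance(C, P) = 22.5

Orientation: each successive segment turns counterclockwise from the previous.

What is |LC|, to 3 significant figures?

17.5

∠AUD = 77.5° gives UD at -4.30° from the x-axis; with |UD| = 19.4, D = (-7.91, 0.407). ∠UDC = 136.4° gives DC at 39.3° from the x-axis; with |DC| = 24.8, C = (11.3, 16.1). Then |LC| = |C − L| = 17.5.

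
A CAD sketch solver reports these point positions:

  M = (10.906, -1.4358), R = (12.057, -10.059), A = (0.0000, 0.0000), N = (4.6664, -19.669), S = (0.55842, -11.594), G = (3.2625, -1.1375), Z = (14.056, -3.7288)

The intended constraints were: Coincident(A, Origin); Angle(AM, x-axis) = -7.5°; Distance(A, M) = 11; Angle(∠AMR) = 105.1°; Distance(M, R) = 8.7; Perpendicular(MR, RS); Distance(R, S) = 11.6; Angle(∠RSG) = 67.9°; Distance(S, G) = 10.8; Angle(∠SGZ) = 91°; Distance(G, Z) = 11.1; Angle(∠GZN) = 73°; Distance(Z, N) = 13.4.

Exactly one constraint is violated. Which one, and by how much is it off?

Distance(Z, N) = 13.4 — off by 5.10.

A = (0.00, 0.00) ✓; AM at -7.500° ✓; |AM| = 11.00 ✓; ∠AMR = 105.1° ✓; |MR| = 8.700 ✓; ∠(MR, RS) = 90.00° ✓; |RS| = 11.60 ✓; ∠RSG = 67.90° ✓; |SG| = 10.80 ✓; ∠SGZ = 91.00° ✓; |GZ| = 11.10 ✓; ∠GZN = 73.00° ✓; |ZN| = 18.50 ✗.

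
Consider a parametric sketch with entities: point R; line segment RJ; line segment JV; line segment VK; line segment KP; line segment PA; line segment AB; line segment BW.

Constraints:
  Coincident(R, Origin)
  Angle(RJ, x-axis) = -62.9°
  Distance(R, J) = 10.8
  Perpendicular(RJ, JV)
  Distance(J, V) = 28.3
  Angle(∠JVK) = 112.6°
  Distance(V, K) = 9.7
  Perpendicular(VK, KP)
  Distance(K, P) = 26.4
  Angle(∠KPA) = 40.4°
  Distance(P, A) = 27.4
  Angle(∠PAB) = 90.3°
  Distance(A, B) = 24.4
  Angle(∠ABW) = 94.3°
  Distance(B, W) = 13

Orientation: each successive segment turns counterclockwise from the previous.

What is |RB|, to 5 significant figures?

42.208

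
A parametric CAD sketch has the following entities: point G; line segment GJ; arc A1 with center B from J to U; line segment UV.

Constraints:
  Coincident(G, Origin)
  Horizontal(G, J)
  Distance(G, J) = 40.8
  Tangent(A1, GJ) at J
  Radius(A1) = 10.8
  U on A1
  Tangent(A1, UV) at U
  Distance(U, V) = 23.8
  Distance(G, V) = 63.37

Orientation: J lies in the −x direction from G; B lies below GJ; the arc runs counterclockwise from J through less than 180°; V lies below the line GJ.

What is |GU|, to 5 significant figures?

52.470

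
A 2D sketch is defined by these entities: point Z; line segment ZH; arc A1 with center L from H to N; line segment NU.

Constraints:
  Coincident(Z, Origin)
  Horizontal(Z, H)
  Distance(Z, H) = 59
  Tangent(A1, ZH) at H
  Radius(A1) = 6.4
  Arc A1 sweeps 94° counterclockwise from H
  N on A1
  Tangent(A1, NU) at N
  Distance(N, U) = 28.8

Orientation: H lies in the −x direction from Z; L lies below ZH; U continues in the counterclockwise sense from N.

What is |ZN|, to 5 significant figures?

65.742

Z is at the origin; Z and H share the same y with |ZH| = 59.0 and H on the −x side, so H = (-59.000, 0.0000). A1 meets ZH tangentially, so LH is at right angles to ZH, so L = H + (0, -6.4) = (-59.000, -6.4000). On A1, H sits at bearing 90° from L; a 94° counterclockwise sweep puts N at bearing 184°, so N = L + 6.4·(cos 184°, sin 184°) = (-65.384, -6.8464). Then |ZN| = |N − Z| = 65.742.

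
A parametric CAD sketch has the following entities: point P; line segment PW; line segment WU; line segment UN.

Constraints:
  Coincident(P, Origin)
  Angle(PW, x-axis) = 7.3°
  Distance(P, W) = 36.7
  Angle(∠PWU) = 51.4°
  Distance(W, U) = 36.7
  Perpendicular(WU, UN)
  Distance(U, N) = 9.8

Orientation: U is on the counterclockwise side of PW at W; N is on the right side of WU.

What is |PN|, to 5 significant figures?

40.883

P is at the origin; PW runs at 7.3° with length 36.7, so W = 36.7·(cos 7.3°, sin 7.3°) = (36.403, 4.6633). ∠PWU = 51.4°, so WU runs at 7.3° + (180° − 51.4°) = 135.90° from the x-axis; with |WU| = 36.7, U = W + 36.7·(cos 135.90°, sin 135.90°) = (10.047, 30.203). WU ⟂ UN; with |UN| = 9.8 on the right of WU, N = U + 9.8·(0.69591, 0.71813) = (16.867, 37.241). Then |PN| = |N − P| = 40.883.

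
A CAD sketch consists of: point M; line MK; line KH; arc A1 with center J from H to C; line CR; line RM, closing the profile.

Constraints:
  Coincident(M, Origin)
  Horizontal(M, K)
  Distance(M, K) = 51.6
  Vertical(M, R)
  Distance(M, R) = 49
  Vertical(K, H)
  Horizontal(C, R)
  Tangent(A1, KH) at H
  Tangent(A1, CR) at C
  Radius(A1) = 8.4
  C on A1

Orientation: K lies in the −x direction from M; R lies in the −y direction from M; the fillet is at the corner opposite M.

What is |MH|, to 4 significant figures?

65.66

M is at the origin; MK is horizontal with |MK| = 51.6 and K on the −x side, so K = (-51.60, 0.000). M and R share the same x with |MR| = 49.0 and R on the −y side, so R = (0.000, -49.00). The virtual corner opposite M is at (-51.60, -49.00). Tangency of A1 to KH means the radius JH is perpendicular to KH and tangency of A1 to CR means the radius JC is perpendicular to CR, with radius 8.4, so the center J sits 8.4 in from both sides at J = (-43.20, -40.60). That places the tangent points at H = (-51.60, -40.60) on KH and C = (-43.20, -49.00) on CR. Then |MH| = |H − M| = 65.66.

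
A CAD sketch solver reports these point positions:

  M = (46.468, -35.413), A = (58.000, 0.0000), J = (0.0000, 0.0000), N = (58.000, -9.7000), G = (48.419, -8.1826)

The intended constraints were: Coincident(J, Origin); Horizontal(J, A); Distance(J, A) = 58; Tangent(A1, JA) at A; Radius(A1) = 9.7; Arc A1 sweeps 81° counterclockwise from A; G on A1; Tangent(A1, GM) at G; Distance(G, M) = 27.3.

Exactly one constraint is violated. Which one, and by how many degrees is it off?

Tangent(A1, GM) at G — off by 4.90°.

J = (0.00, 0.00) ✓; J.y = 0.00, A.y = 0.00 ✓; |JA| = 58.00 ✓; ∠(NA, AJ) = 90.00° ✓; |NA| = 9.700 ✓; bearing(N→G) − bearing(N→A) = 81.00° ✓; |NG| = 9.700 ✓; ∠(NG, GM) = 85.10° ✗; |GM| = 27.30 ✓.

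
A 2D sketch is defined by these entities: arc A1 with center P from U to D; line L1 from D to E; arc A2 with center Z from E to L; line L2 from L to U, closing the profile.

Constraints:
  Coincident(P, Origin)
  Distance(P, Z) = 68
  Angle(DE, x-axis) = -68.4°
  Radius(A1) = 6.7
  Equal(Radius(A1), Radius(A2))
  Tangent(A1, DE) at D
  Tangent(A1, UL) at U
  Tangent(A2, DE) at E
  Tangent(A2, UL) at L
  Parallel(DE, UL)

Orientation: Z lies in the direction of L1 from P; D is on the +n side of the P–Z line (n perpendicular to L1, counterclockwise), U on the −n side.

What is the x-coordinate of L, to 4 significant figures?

18.80

Tangency of A1 to both parallel lines with radius 6.7 puts D and U at P ± 6.7·n: D = (6.230, 2.466), U = (-6.230, -2.466). Equal radii place E and L the same way about Z: E = Z + 6.7·n = (31.26, -60.76), L = Z − 6.7·n = (18.80, -65.69). So L.x = 18.80.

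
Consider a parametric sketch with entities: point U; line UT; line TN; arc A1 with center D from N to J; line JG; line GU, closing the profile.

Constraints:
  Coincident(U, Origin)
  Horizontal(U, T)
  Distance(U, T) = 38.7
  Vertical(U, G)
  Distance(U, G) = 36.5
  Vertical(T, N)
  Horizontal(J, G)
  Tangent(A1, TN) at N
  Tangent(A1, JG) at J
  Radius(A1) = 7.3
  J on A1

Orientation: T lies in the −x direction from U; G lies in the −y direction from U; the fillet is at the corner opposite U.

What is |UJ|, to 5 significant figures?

48.148

U is at the origin; UT is horizontal with |UT| = 38.7 and T on the −x side, so T = (-38.700, 0.0000). UG is vertical with |UG| = 36.5 and G on the −y side, so G = (0.0000, -36.500). The virtual corner opposite U is at (-38.700, -36.500). A1 meets TN tangentially, so DN is at right angles to TN and A1 meets JG tangentially, so DJ is at right angles to JG, with radius 7.3, so the center D sits 7.3 in from both sides at D = (-31.400, -29.200). That places the tangent points at N = (-38.700, -29.200) on TN and J = (-31.400, -36.500) on JG. Then |UJ| = |J − U| = 48.148.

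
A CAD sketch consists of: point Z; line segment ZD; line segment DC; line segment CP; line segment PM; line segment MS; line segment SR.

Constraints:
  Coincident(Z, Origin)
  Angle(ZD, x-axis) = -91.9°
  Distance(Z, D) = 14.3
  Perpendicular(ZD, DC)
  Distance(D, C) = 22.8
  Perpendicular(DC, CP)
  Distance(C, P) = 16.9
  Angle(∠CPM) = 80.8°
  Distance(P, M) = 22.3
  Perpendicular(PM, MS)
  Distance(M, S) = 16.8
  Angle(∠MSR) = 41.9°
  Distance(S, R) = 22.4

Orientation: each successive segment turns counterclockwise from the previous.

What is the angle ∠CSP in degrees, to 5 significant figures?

36.650°

Z is at the origin; ZD runs at -91.9° with length 14.3, so D = (-0.47412, -14.292). ZD ⟂ DC, so DC runs at -1.9000°; with |DC| = 22.8, C = (22.313, -15.048). DC is perpendicular to CP, so CP runs at 88.100°; with |CP| = 16.9, P = (22.874, 1.8426). ∠CPM = 80.8° gives PM at -172.70° from the x-axis; with |PM| = 22.3, M = (0.75442, -0.99091). PM is perpendicular to MS, so MS runs at -82.700°; with |MS| = 16.8, S = (2.8891, -17.655). Then cos ∠CSP = SC·SP / (|SC||SP|), giving 36.650°.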